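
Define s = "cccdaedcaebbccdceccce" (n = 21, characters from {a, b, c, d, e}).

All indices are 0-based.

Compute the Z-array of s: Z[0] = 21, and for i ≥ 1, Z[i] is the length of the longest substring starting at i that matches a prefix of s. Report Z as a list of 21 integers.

Z[0]=21
i=1: i≥r, start 0; Z[1]=2 extend→box=[1,3)
i=2: min(r-i=1, Z[1]=2)=1; Z[2]=1
i=3: i≥r, start 0; Z[3]=0
i=4: i≥r, start 0; Z[4]=0
i=5: i≥r, start 0; Z[5]=0
i=6: i≥r, start 0; Z[6]=0
i=7: i≥r, start 0; Z[7]=1 extend→box=[7,8)
i=8: i≥r, start 0; Z[8]=0
i=9: i≥r, start 0; Z[9]=0
i=10: i≥r, start 0; Z[10]=0
i=11: i≥r, start 0; Z[11]=0
i=12: i≥r, start 0; Z[12]=2 extend→box=[12,14)
i=13: min(r-i=1, Z[1]=2)=1; Z[13]=1
i=14: i≥r, start 0; Z[14]=0
i=15: i≥r, start 0; Z[15]=1 extend→box=[15,16)
i=16: i≥r, start 0; Z[16]=0
i=17: i≥r, start 0; Z[17]=3 extend→box=[17,20)
i=18: min(r-i=2, Z[1]=2)=2; Z[18]=2
i=19: min(r-i=1, Z[2]=1)=1; Z[19]=1
i=20: i≥r, start 0; Z[20]=0

[21, 2, 1, 0, 0, 0, 0, 1, 0, 0, 0, 0, 2, 1, 0, 1, 0, 3, 2, 1, 0]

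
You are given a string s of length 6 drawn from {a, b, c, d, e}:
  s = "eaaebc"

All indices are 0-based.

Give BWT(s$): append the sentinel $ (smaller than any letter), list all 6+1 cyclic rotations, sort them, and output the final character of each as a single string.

rank  rotation last
    0  $eaaebc  c
    1  aaebc$e  e
    2  aebc$ea  a
    3  bc$eaae  e
    4  c$eaaeb  b
    5  eaaebc$  $
    6  ebc$eaa  a

ceaeb$a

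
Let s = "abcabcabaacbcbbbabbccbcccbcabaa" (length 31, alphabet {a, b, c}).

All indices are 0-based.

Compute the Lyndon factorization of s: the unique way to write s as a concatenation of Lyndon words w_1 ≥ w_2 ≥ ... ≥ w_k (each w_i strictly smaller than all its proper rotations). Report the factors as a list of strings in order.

emit factor 1: 'abc' (i=0, period=3)
emit factor 2: 'abc' (i=3, period=3)
emit factor 3: 'ab' (i=6, period=2)
emit factor 4: 'aacbcbbbabbccbcccbcab' (i=8, period=21)
emit factor 5: 'a' (i=29, period=1)
emit factor 6: 'a' (i=30, period=1)

["abc", "abc", "ab", "aacbcbbbabbccbcccbcab", "a", "a"]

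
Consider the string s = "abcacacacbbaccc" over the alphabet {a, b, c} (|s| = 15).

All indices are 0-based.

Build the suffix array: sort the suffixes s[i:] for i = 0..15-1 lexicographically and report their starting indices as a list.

[0, 3, 5, 7, 11, 10, 9, 1, 14, 2, 4, 6, 8, 13, 12]

rank | idx | suffix
   0 |   0 | abcacacacbbaccc
   1 |   3 | acacacbbaccc
   2 |   5 | acacbbaccc
   3 |   7 | acbbaccc
   4 |  11 | accc
   5 |  10 | baccc
   6 |   9 | bbaccc
   7 |   1 | bcacacacbbaccc
   8 |  14 | c
   9 |   2 | cacacacbbaccc
  10 |   4 | cacacbbaccc
  11 |   6 | cacbbaccc
  12 |   8 | cbbaccc
  13 |  13 | cc
  14 |  12 | ccc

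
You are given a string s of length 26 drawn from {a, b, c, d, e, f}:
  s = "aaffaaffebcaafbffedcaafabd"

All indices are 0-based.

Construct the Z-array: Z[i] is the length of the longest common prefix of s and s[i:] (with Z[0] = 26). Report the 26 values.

[26, 1, 0, 0, 4, 1, 0, 0, 0, 0, 0, 3, 1, 0, 0, 0, 0, 0, 0, 0, 3, 1, 0, 1, 0, 0]

Z[0]=26
i=1: i≥r, start 0; Z[1]=1 scan→box=[1,2)
i=2: i≥r, start 0; Z[2]=0
i=3: i≥r, start 0; Z[3]=0
i=4: i≥r, start 0; Z[4]=4 scan→box=[4,8)
i=5: min(r-i=3, Z[1]=1)=1; Z[5]=1
i=6: min(r-i=2, Z[2]=0)=0; Z[6]=0
i=7: min(r-i=1, Z[3]=0)=0; Z[7]=0
i=8: i≥r, start 0; Z[8]=0
i=9: i≥r, start 0; Z[9]=0
i=10: i≥r, start 0; Z[10]=0
i=11: i≥r, start 0; Z[11]=3 scan→box=[11,14)
i=12: min(r-i=2, Z[1]=1)=1; Z[12]=1
i=13: min(r-i=1, Z[2]=0)=0; Z[13]=0
i=14: i≥r, start 0; Z[14]=0
i=15: i≥r, start 0; Z[15]=0
i=16: i≥r, start 0; Z[16]=0
i=17: i≥r, start 0; Z[17]=0
i=18: i≥r, start 0; Z[18]=0
i=19: i≥r, start 0; Z[19]=0
i=20: i≥r, start 0; Z[20]=3 scan→box=[20,23)
i=21: min(r-i=2, Z[1]=1)=1; Z[21]=1
i=22: min(r-i=1, Z[2]=0)=0; Z[22]=0
i=23: i≥r, start 0; Z[23]=1 scan→box=[23,24)
i=24: i≥r, start 0; Z[24]=0
i=25: i≥r, start 0; Z[25]=0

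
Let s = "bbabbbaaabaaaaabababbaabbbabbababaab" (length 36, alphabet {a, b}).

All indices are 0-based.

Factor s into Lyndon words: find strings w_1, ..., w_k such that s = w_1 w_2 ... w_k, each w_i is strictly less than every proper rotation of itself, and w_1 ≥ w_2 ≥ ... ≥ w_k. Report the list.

emit factor 1: 'b' (i=0, period=1)
emit factor 2: 'b' (i=1, period=1)
emit factor 3: 'abbb' (i=2, period=4)
emit factor 4: 'aaab' (i=6, period=4)
emit factor 5: 'aaaaabababbaabbbabbababaab' (i=10, period=26)

["b", "b", "abbb", "aaab", "aaaaabababbaabbbabbababaab"]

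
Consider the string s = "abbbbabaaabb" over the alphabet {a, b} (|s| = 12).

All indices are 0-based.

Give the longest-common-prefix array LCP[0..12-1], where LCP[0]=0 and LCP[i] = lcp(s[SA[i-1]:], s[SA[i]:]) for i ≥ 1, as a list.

sorted suffixes:
  #0 SA[0]=7  'aaabb'
  #1 SA[1]=8  'aabb'
  #2 SA[2]=5  'abaaabb'
  #3 SA[3]=9  'abb'
  #4 SA[4]=0  'abbbbabaaabb'
  #5 SA[5]=11  'b'
  #6 SA[6]=6  'baaabb'
  #7 SA[7]=4  'babaaabb'
  #8 SA[8]=10  'bb'
  #9 SA[9]=3  'bbabaaabb'
  #10 SA[10]=2  'bbbabaaabb'
  #11 SA[11]=1  'bbbbabaaabb'

SA = [7, 8, 5, 9, 0, 11, 6, 4, 10, 3, 2, 1]
[i] adj suffixes → lcp
  [1] 7/8 → 2 ('aa')
  [2] 8/5 → 1 ('a')
  [3] 5/9 → 2 ('ab')
  [4] 9/0 → 3 ('abb')
  [5] 0/11 → 0 ('')
  [6] 11/6 → 1 ('b')
  [7] 6/4 → 2 ('ba')
  [8] 4/10 → 1 ('b')
  [9] 10/3 → 2 ('bb')
  [10] 3/2 → 2 ('bb')
  [11] 2/1 → 3 ('bbb')

[0, 2, 1, 2, 3, 0, 1, 2, 1, 2, 2, 3]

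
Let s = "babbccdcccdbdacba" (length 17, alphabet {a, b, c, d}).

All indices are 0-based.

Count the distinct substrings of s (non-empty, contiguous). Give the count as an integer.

135

rank | idx | suffix
   0 |  16 | a
   1 |   1 | abbccdcccdbdacba
   2 |  13 | acba
   3 |  15 | ba
   4 |   0 | babbccdcccdbdacba
   5 |   2 | bbccdcccdbdacba
   6 |   3 | bccdcccdbdacba
   7 |  11 | bdacba
   8 |  14 | cba
   9 |   7 | cccdbdacba
  10 |   8 | ccdbdacba
  11 |   4 | ccdcccdbdacba
  12 |   9 | cdbdacba
  13 |   5 | cdcccdbdacba
  14 |  12 | dacba
  15 |  10 | dbdacba
  16 |   6 | dcccdbdacba

SA = [16, 1, 13, 15, 0, 2, 3, 11, 14, 7, 8, 4, 9, 5, 12, 10, 6]
i: (SA[i-1],SA[i]) lcp shared
  1: (16,1) 1 'a'
  2: (1,13) 1 'a'
  3: (13,15) 0 ''
  4: (15,0) 2 'ba'
  5: (0,2) 1 'b'
  6: (2,3) 1 'b'
  7: (3,11) 1 'b'
  8: (11,14) 0 ''
  9: (14,7) 1 'c'
  10: (7,8) 2 'cc'
  11: (8,4) 3 'ccd'
  12: (4,9) 1 'c'
  13: (9,5) 2 'cd'
  14: (5,12) 0 ''
  15: (12,10) 1 'd'
  16: (10,6) 1 'd'

n(n+1)/2 = 17·18/2 = 153
Σ LCP = 0 + 1 + 1 + 0 + 2 + 1 + 1 + 1 + 0 + 1 + 2 + 3 + 1 + 2 + 0 + 1 + 1 = 18
distinct = 153 − 18 = 135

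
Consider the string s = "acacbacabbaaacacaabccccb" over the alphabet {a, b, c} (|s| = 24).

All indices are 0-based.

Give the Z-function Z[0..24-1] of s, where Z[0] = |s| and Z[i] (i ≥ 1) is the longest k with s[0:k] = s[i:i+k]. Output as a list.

Z[0]=24
i=1: outside box; Z[1]=0
i=2: outside box; Z[2]=2 extend→box=[2,4)
i=3: min(r-i=1, Z[1]=0)=0; Z[3]=0
i=4: outside box; Z[4]=0
i=5: outside box; Z[5]=3 extend→box=[5,8)
i=6: min(r-i=2, Z[1]=0)=0; Z[6]=0
i=7: min(r-i=1, Z[2]=2)=1; Z[7]=1
i=8: outside box; Z[8]=0
i=9: outside box; Z[9]=0
i=10: outside box; Z[10]=1 extend→box=[10,11)
i=11: outside box; Z[11]=1 extend→box=[11,12)
i=12: outside box; Z[12]=4 extend→box=[12,16)
i=13: min(r-i=3, Z[1]=0)=0; Z[13]=0
i=14: min(r-i=2, Z[2]=2)=2; Z[14]=3 extend→box=[14,17)
i=15: min(r-i=2, Z[1]=0)=0; Z[15]=0
i=16: min(r-i=1, Z[2]=2)=1; Z[16]=1
i=17: outside box; Z[17]=1 extend→box=[17,18)
i=18: outside box; Z[18]=0
i=19: outside box; Z[19]=0
i=20: outside box; Z[20]=0
i=21: outside box; Z[21]=0
i=22: outside box; Z[22]=0
i=23: outside box; Z[23]=0

[24, 0, 2, 0, 0, 3, 0, 1, 0, 0, 1, 1, 4, 0, 3, 0, 1, 1, 0, 0, 0, 0, 0, 0]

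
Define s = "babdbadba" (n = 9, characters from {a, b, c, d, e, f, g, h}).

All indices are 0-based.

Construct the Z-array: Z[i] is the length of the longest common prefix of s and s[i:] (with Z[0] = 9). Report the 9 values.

Z[0]=9
i=1: outside box; Z[1]=0
i=2: outside box; Z[2]=1 extend→box=[2,3)
i=3: outside box; Z[3]=0
i=4: outside box; Z[4]=2 extend→box=[4,6)
i=5: min(r-i=1, Z[1]=0)=0; Z[5]=0
i=6: outside box; Z[6]=0
i=7: outside box; Z[7]=2 extend→box=[7,9)
i=8: min(r-i=1, Z[1]=0)=0; Z[8]=0

[9, 0, 1, 0, 2, 0, 0, 2, 0]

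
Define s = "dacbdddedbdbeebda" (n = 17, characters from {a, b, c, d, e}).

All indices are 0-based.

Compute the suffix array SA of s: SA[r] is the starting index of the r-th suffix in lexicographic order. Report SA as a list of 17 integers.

[16, 1, 14, 9, 3, 11, 2, 15, 0, 8, 10, 4, 5, 6, 13, 7, 12]

rank | idx | suffix
   0 |  16 | a
   1 |   1 | acbdddedbdbeebda
   2 |  14 | bda
   3 |   9 | bdbeebda
   4 |   3 | bdddedbdbeebda
   5 |  11 | beebda
   6 |   2 | cbdddedbdbeebda
   7 |  15 | da
   8 |   0 | dacbdddedbdbeebda
   9 |   8 | dbdbeebda
  10 |  10 | dbeebda
  11 |   4 | dddedbdbeebda
  12 |   5 | ddedbdbeebda
  13 |   6 | dedbdbeebda
  14 |  13 | ebda
  15 |   7 | edbdbeebda
  16 |  12 | eebda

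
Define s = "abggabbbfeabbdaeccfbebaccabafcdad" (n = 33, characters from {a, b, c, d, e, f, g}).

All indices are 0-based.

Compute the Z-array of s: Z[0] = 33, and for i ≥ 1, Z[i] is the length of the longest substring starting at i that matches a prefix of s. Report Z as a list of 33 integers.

[33, 0, 0, 0, 2, 0, 0, 0, 0, 0, 2, 0, 0, 0, 1, 0, 0, 0, 0, 0, 0, 0, 1, 0, 0, 2, 0, 1, 0, 0, 0, 1, 0]

Z[0]=33
i=1: i≥r, start 0; Z[1]=0
i=2: i≥r, start 0; Z[2]=0
i=3: i≥r, start 0; Z[3]=0
i=4: i≥r, start 0; Z[4]=2 scan→box=[4,6)
i=5: min(r-i=1, Z[1]=0)=0; Z[5]=0
i=6: i≥r, start 0; Z[6]=0
i=7: i≥r, start 0; Z[7]=0
i=8: i≥r, start 0; Z[8]=0
i=9: i≥r, start 0; Z[9]=0
i=10: i≥r, start 0; Z[10]=2 scan→box=[10,12)
i=11: min(r-i=1, Z[1]=0)=0; Z[11]=0
i=12: i≥r, start 0; Z[12]=0
i=13: i≥r, start 0; Z[13]=0
i=14: i≥r, start 0; Z[14]=1 scan→box=[14,15)
i=15: i≥r, start 0; Z[15]=0
i=16: i≥r, start 0; Z[16]=0
i=17: i≥r, start 0; Z[17]=0
i=18: i≥r, start 0; Z[18]=0
i=19: i≥r, start 0; Z[19]=0
i=20: i≥r, start 0; Z[20]=0
i=21: i≥r, start 0; Z[21]=0
i=22: i≥r, start 0; Z[22]=1 scan→box=[22,23)
i=23: i≥r, start 0; Z[23]=0
i=24: i≥r, start 0; Z[24]=0
i=25: i≥r, start 0; Z[25]=2 scan→box=[25,27)
i=26: min(r-i=1, Z[1]=0)=0; Z[26]=0
i=27: i≥r, start 0; Z[27]=1 scan→box=[27,28)
i=28: i≥r, start 0; Z[28]=0
i=29: i≥r, start 0; Z[29]=0
i=30: i≥r, start 0; Z[30]=0
i=31: i≥r, start 0; Z[31]=1 scan→box=[31,32)
i=32: i≥r, start 0; Z[32]=0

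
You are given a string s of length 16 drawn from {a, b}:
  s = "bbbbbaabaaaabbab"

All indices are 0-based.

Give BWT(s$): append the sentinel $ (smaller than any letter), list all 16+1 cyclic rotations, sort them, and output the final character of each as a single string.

rank  rotation           last
    0  $bbbbbaabaaaabbab  b
    1  aaaabbab$bbbbbaab  b
    2  aaabbab$bbbbbaaba  a
    3  aabaaaabbab$bbbbb  b
    4  aabbab$bbbbbaabaa  a
    5  ab$bbbbbaabaaaabb  b
    6  abaaaabbab$bbbbba  a
    7  abbab$bbbbbaabaaa  a
    8  b$bbbbbaabaaaabba  a
    9  baaaabbab$bbbbbaa  a
   10  baabaaaabbab$bbbb  b
   11  bab$bbbbbaabaaaab  b
   12  bbaabaaaabbab$bbb  b
   13  bbab$bbbbbaabaaaa  a
   14  bbbaabaaaabbab$bb  b
   15  bbbbaabaaaabbab$b  b
   16  bbbbbaabaaaabbab$  $

bbababaaaabbbabb$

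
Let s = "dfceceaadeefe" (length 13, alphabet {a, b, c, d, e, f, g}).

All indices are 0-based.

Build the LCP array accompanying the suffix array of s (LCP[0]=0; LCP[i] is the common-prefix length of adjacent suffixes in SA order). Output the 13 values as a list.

[0, 1, 0, 2, 0, 1, 0, 1, 1, 1, 1, 0, 1]

rank | idx | suffix
   0 |   6 | aadeefe
   1 |   7 | adeefe
   2 |   4 | ceaadeefe
   3 |   2 | ceceaadeefe
   4 |   8 | deefe
   5 |   0 | dfceceaadeefe
   6 |  12 | e
   7 |   5 | eaadeefe
   8 |   3 | eceaadeefe
   9 |   9 | eefe
  10 |  10 | efe
  11 |   1 | fceceaadeefe
  12 |  11 | fe

SA = [6, 7, 4, 2, 8, 0, 12, 5, 3, 9, 10, 1, 11]
rank  pair      lcp
   1  s[6:],s[7:]  1  'a'
   2  s[7:],s[4:]  0  ''
   3  s[4:],s[2:]  2  'ce'
   4  s[2:],s[8:]  0  ''
   5  s[8:],s[0:]  1  'd'
   6  s[0:],s[12:]  0  ''
   7  s[12:],s[5:]  1  'e'
   8  s[5:],s[3:]  1  'e'
   9  s[3:],s[9:]  1  'e'
  10  s[9:],s[10:]  1  'e'
  11  s[10:],s[1:]  0  ''
  12  s[1:],s[11:]  1  'f'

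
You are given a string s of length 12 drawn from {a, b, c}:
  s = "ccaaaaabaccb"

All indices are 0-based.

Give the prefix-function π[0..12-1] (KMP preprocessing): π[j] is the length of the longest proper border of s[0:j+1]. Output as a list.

π[0] = 0
j=1 s[j]='c': π[1]=1 (border 'c')
j=2 s[j]='a': k: 1→0; π[2]=0 (border '')
j=3 s[j]='a': π[3]=0 (border '')
j=4 s[j]='a': π[4]=0 (border '')
j=5 s[j]='a': π[5]=0 (border '')
j=6 s[j]='a': π[6]=0 (border '')
j=7 s[j]='b': π[7]=0 (border '')
j=8 s[j]='a': π[8]=0 (border '')
j=9 s[j]='c': π[9]=1 (border 'c')
j=10 s[j]='c': π[10]=2 (border 'cc')
j=11 s[j]='b': k: 2→1→0; π[11]=0 (border '')

[0, 1, 0, 0, 0, 0, 0, 0, 0, 1, 2, 0]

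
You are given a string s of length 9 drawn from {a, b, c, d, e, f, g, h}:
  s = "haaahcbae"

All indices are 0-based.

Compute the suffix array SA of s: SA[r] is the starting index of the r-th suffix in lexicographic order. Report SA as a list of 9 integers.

rank→(start, suffix):
  0 → (1, 'aaahcbae')
  1 → (2, 'aahcbae')
  2 → (7, 'ae')
  3 → (3, 'ahcbae')
  4 → (6, 'bae')
  5 → (5, 'cbae')
  6 → (8, 'e')
  7 → (0, 'haaahcbae')
  8 → (4, 'hcbae')

[1, 2, 7, 3, 6, 5, 8, 0, 4]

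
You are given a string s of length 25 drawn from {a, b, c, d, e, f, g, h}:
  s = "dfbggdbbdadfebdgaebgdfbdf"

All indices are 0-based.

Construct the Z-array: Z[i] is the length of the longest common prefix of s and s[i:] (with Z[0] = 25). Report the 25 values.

Z[0]=25
i=1: i≥r, start 0; Z[1]=0
i=2: i≥r, start 0; Z[2]=0
i=3: i≥r, start 0; Z[3]=0
i=4: i≥r, start 0; Z[4]=0
i=5: i≥r, start 0; Z[5]=1 grow→box=[5,6)
i=6: i≥r, start 0; Z[6]=0
i=7: i≥r, start 0; Z[7]=0
i=8: i≥r, start 0; Z[8]=1 grow→box=[8,9)
i=9: i≥r, start 0; Z[9]=0
i=10: i≥r, start 0; Z[10]=2 grow→box=[10,12)
i=11: min(r-i=1, Z[1]=0)=0; Z[11]=0
i=12: i≥r, start 0; Z[12]=0
i=13: i≥r, start 0; Z[13]=0
i=14: i≥r, start 0; Z[14]=1 grow→box=[14,15)
i=15: i≥r, start 0; Z[15]=0
i=16: i≥r, start 0; Z[16]=0
i=17: i≥r, start 0; Z[17]=0
i=18: i≥r, start 0; Z[18]=0
i=19: i≥r, start 0; Z[19]=0
i=20: i≥r, start 0; Z[20]=3 grow→box=[20,23)
i=21: min(r-i=2, Z[1]=0)=0; Z[21]=0
i=22: min(r-i=1, Z[2]=0)=0; Z[22]=0
i=23: i≥r, start 0; Z[23]=2 grow→box=[23,25)
i=24: min(r-i=1, Z[1]=0)=0; Z[24]=0

[25, 0, 0, 0, 0, 1, 0, 0, 1, 0, 2, 0, 0, 0, 1, 0, 0, 0, 0, 0, 3, 0, 0, 2, 0]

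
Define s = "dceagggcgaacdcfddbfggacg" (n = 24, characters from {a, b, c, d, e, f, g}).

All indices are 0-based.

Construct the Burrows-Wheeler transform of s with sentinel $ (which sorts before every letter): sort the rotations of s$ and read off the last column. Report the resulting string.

rank  rotation                   last
    0  $dceagggcgaacdcfddbfggacg  g
    1  aacdcfddbfggacg$dceagggcg  g
    2  acdcfddbfggacg$dceagggcga  a
    3  acg$dceagggcgaacdcfddbfgg  g
    4  agggcgaacdcfddbfggacg$dce  e
    5  bfggacg$dceagggcgaacdcfdd  d
    6  cdcfddbfggacg$dceagggcgaa  a
    7  ceagggcgaacdcfddbfggacg$d  d
    8  cfddbfggacg$dceagggcgaacd  d
    9  cg$dceagggcgaacdcfddbfgga  a
   10  cgaacdcfddbfggacg$dceaggg  g
   11  dbfggacg$dceagggcgaacdcfd  d
   12  dceagggcgaacdcfddbfggacg$  $
   13  dcfddbfggacg$dceagggcgaac  c
   14  ddbfggacg$dceagggcgaacdcf  f
   15  eagggcgaacdcfddbfggacg$dc  c
   16  fddbfggacg$dceagggcgaacdc  c
   17  fggacg$dceagggcgaacdcfddb  b
   18  g$dceagggcgaacdcfddbfggac  c
   19  gaacdcfddbfggacg$dceagggc  c
   20  gacg$dceagggcgaacdcfddbfg  g
   21  gcgaacdcfddbfggacg$dceagg  g
   22  ggacg$dceagggcgaacdcfddbf  f
   23  ggcgaacdcfddbfggacg$dceag  g
   24  gggcgaacdcfddbfggacg$dcea  a

ggagedaddagd$cfccbccggfga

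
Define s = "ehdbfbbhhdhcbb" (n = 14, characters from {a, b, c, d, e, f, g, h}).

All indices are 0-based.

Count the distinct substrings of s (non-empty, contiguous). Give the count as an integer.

sorted suffixes:
  #0 SA[0]=13  'b'
  #1 SA[1]=12  'bb'
  #2 SA[2]=5  'bbhhdhcbb'
  #3 SA[3]=3  'bfbbhhdhcbb'
  #4 SA[4]=6  'bhhdhcbb'
  #5 SA[5]=11  'cbb'
  #6 SA[6]=2  'dbfbbhhdhcbb'
  #7 SA[7]=9  'dhcbb'
  #8 SA[8]=0  'ehdbfbbhhdhcbb'
  #9 SA[9]=4  'fbbhhdhcbb'
  #10 SA[10]=10  'hcbb'
  #11 SA[11]=1  'hdbfbbhhdhcbb'
  #12 SA[12]=8  'hdhcbb'
  #13 SA[13]=7  'hhdhcbb'

SA = [13, 12, 5, 3, 6, 11, 2, 9, 0, 4, 10, 1, 8, 7]
rank  pair      lcp
   1  s[13:],s[12:]  1  'b'
   2  s[12:],s[5:]  2  'bb'
   3  s[5:],s[3:]  1  'b'
   4  s[3:],s[6:]  1  'b'
   5  s[6:],s[11:]  0  ''
   6  s[11:],s[2:]  0  ''
   7  s[2:],s[9:]  1  'd'
   8  s[9:],s[0:]  0  ''
   9  s[0:],s[4:]  0  ''
  10  s[4:],s[10:]  0  ''
  11  s[10:],s[1:]  1  'h'
  12  s[1:],s[8:]  2  'hd'
  13  s[8:],s[7:]  1  'h'

n(n+1)/2 = 14·15/2 = 105
Σ LCP = 0 + 1 + 2 + 1 + 1 + 0 + 0 + 1 + 0 + 0 + 0 + 1 + 2 + 1 = 10
distinct = 105 − 10 = 95

95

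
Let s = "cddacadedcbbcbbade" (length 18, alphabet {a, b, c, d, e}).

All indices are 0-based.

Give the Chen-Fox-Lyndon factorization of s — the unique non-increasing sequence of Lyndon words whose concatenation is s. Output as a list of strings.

["cdd", "acadedcbbcbbade"]

emit factor 1: 'cdd' (i=0, period=3)
emit factor 2: 'acadedcbbcbbade' (i=3, period=15)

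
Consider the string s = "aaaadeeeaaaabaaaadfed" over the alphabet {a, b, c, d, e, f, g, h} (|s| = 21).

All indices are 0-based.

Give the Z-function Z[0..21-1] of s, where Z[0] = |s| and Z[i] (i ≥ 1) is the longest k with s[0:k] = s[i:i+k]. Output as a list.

[21, 3, 2, 1, 0, 0, 0, 0, 4, 3, 2, 1, 0, 5, 3, 2, 1, 0, 0, 0, 0]

Z[0]=21
i=1: outside box; Z[1]=3 scan→box=[1,4)
i=2: min(r-i=2, Z[1]=3)=2; Z[2]=2
i=3: min(r-i=1, Z[2]=2)=1; Z[3]=1
i=4: outside box; Z[4]=0
i=5: outside box; Z[5]=0
i=6: outside box; Z[6]=0
i=7: outside box; Z[7]=0
i=8: outside box; Z[8]=4 scan→box=[8,12)
i=9: min(r-i=3, Z[1]=3)=3; Z[9]=3
i=10: min(r-i=2, Z[2]=2)=2; Z[10]=2
i=11: min(r-i=1, Z[3]=1)=1; Z[11]=1
i=12: outside box; Z[12]=0
i=13: outside box; Z[13]=5 scan→box=[13,18)
i=14: min(r-i=4, Z[1]=3)=3; Z[14]=3
i=15: min(r-i=3, Z[2]=2)=2; Z[15]=2
i=16: min(r-i=2, Z[3]=1)=1; Z[16]=1
i=17: min(r-i=1, Z[4]=0)=0; Z[17]=0
i=18: outside box; Z[18]=0
i=19: outside box; Z[19]=0
i=20: outside box; Z[20]=0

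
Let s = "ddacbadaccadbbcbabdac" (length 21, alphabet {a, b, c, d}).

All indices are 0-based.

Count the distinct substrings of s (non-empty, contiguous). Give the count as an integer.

rank | idx | suffix
   0 |  16 | abdac
   1 |  19 | ac
   2 |   2 | acbadaccadbbcbabdac
   3 |   7 | accadbbcbabdac
   4 |   5 | adaccadbbcbabdac
   5 |  10 | adbbcbabdac
   6 |  15 | babdac
   7 |   4 | badaccadbbcbabdac
   8 |  12 | bbcbabdac
   9 |  13 | bcbabdac
  10 |  17 | bdac
  11 |  20 | c
  12 |   9 | cadbbcbabdac
  13 |  14 | cbabdac
  14 |   3 | cbadaccadbbcbabdac
  15 |   8 | ccadbbcbabdac
  16 |  18 | dac
  17 |   1 | dacbadaccadbbcbabdac
  18 |   6 | daccadbbcbabdac
  19 |  11 | dbbcbabdac
  20 |   0 | ddacbadaccadbbcbabdac

SA = [16, 19, 2, 7, 5, 10, 15, 4, 12, 13, 17, 20, 9, 14, 3, 8, 18, 1, 6, 11, 0]
[i] adj suffixes → lcp
  [1] 16/19 → 1 ('a')
  [2] 19/2 → 2 ('ac')
  [3] 2/7 → 2 ('ac')
  [4] 7/5 → 1 ('a')
  [5] 5/10 → 2 ('ad')
  [6] 10/15 → 0 ('')
  [7] 15/4 → 2 ('ba')
  [8] 4/12 → 1 ('b')
  [9] 12/13 → 1 ('b')
  [10] 13/17 → 1 ('b')
  [11] 17/20 → 0 ('')
  [12] 20/9 → 1 ('c')
  [13] 9/14 → 1 ('c')
  [14] 14/3 → 3 ('cba')
  [15] 3/8 → 1 ('c')
  [16] 8/18 → 0 ('')
  [17] 18/1 → 3 ('dac')
  [18] 1/6 → 3 ('dac')
  [19] 6/11 → 1 ('d')
  [20] 11/0 → 1 ('d')

n(n+1)/2 = 21·22/2 = 231
Σ LCP = 0 + 1 + 2 + 2 + 1 + 2 + 0 + 2 + 1 + 1 + 1 + 0 + 1 + 1 + 3 + 1 + 0 + 3 + 3 + 1 + 1 = 27
distinct = 231 − 27 = 204

204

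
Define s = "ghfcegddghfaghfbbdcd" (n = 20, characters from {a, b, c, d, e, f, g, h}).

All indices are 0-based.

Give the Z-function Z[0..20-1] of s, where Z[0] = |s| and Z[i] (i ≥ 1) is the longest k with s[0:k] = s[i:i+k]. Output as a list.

Z[0]=20
i=1: outside box; Z[1]=0
i=2: outside box; Z[2]=0
i=3: outside box; Z[3]=0
i=4: outside box; Z[4]=0
i=5: outside box; Z[5]=1 scan→box=[5,6)
i=6: outside box; Z[6]=0
i=7: outside box; Z[7]=0
i=8: outside box; Z[8]=3 scan→box=[8,11)
i=9: min(r-i=2, Z[1]=0)=0; Z[9]=0
i=10: min(r-i=1, Z[2]=0)=0; Z[10]=0
i=11: outside box; Z[11]=0
i=12: outside box; Z[12]=3 scan→box=[12,15)
i=13: min(r-i=2, Z[1]=0)=0; Z[13]=0
i=14: min(r-i=1, Z[2]=0)=0; Z[14]=0
i=15: outside box; Z[15]=0
i=16: outside box; Z[16]=0
i=17: outside box; Z[17]=0
i=18: outside box; Z[18]=0
i=19: outside box; Z[19]=0

[20, 0, 0, 0, 0, 1, 0, 0, 3, 0, 0, 0, 3, 0, 0, 0, 0, 0, 0, 0]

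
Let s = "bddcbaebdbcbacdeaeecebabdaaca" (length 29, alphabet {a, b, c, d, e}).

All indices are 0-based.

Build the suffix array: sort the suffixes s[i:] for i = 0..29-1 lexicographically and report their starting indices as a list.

sorted suffixes:
  #0 SA[0]=28  'a'
  #1 SA[1]=25  'aaca'
  #2 SA[2]=22  'abdaaca'
  #3 SA[3]=26  'aca'
  #4 SA[4]=12  'acdeaeecebabdaaca'
  #5 SA[5]=5  'aebdbcbacdeaeecebabdaaca'
  #6 SA[6]=16  'aeecebabdaaca'
  #7 SA[7]=21  'babdaaca'
  #8 SA[8]=11  'bacdeaeecebabdaaca'
  #9 SA[9]=4  'baebdbcbacdeaeecebabdaaca'
  #10 SA[10]=9  'bcbacdeaeecebabdaaca'
  #11 SA[11]=23  'bdaaca'
  #12 SA[12]=7  'bdbcbacdeaeecebabdaaca'
  #13 SA[13]=0  'bddcbaebdbcbacdeaeecebabdaaca'
  #14 SA[14]=27  'ca'
  #15 SA[15]=10  'cbacdeaeecebabdaaca'
  #16 SA[16]=3  'cbaebdbcbacdeaeecebabdaaca'
  #17 SA[17]=13  'cdeaeecebabdaaca'
  #18 SA[18]=19  'cebabdaaca'
  #19 SA[19]=24  'daaca'
  #20 SA[20]=8  'dbcbacdeaeecebabdaaca'
  #21 SA[21]=2  'dcbaebdbcbacdeaeecebabdaaca'
  #22 SA[22]=1  'ddcbaebdbcbacdeaeecebabdaaca'
  #23 SA[23]=14  'deaeecebabdaaca'
  #24 SA[24]=15  'eaeecebabdaaca'
  #25 SA[25]=20  'ebabdaaca'
  #26 SA[26]=6  'ebdbcbacdeaeecebabdaaca'
  #27 SA[27]=18  'ecebabdaaca'
  #28 SA[28]=17  'eecebabdaaca'

[28, 25, 22, 26, 12, 5, 16, 21, 11, 4, 9, 23, 7, 0, 27, 10, 3, 13, 19, 24, 8, 2, 1, 14, 15, 20, 6, 18, 17]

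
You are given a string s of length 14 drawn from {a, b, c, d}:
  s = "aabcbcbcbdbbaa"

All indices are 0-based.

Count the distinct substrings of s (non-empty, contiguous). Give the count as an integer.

sorted suffixes:
  #0 SA[0]=13  'a'
  #1 SA[1]=12  'aa'
  #2 SA[2]=0  'aabcbcbcbdbbaa'
  #3 SA[3]=1  'abcbcbcbdbbaa'
  #4 SA[4]=11  'baa'
  #5 SA[5]=10  'bbaa'
  #6 SA[6]=2  'bcbcbcbdbbaa'
  #7 SA[7]=4  'bcbcbdbbaa'
  #8 SA[8]=6  'bcbdbbaa'
  #9 SA[9]=8  'bdbbaa'
  #10 SA[10]=3  'cbcbcbdbbaa'
  #11 SA[11]=5  'cbcbdbbaa'
  #12 SA[12]=7  'cbdbbaa'
  #13 SA[13]=9  'dbbaa'

SA = [13, 12, 0, 1, 11, 10, 2, 4, 6, 8, 3, 5, 7, 9]
[i] adj suffixes → lcp
  [1] 13/12 → 1 ('a')
  [2] 12/0 → 2 ('aa')
  [3] 0/1 → 1 ('a')
  [4] 1/11 → 0 ('')
  [5] 11/10 → 1 ('b')
  [6] 10/2 → 1 ('b')
  [7] 2/4 → 5 ('bcbcb')
  [8] 4/6 → 3 ('bcb')
  [9] 6/8 → 1 ('b')
  [10] 8/3 → 0 ('')
  [11] 3/5 → 4 ('cbcb')
  [12] 5/7 → 2 ('cb')
  [13] 7/9 → 0 ('')

n(n+1)/2 = 14·15/2 = 105
Σ LCP = 0 + 1 + 2 + 1 + 0 + 1 + 1 + 5 + 3 + 1 + 0 + 4 + 2 + 0 = 21
distinct = 105 − 21 = 84

84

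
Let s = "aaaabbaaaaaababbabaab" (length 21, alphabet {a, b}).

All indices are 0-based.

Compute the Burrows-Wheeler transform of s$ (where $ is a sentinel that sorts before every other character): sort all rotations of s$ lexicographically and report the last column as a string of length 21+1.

rank  rotation                last
    0  $aaaabbaaaaaababbabaab  b
    1  aaaaaababbabaab$aaaabb  b
    2  aaaaababbabaab$aaaabba  a
    3  aaaababbabaab$aaaabbaa  a
    4  aaaabbaaaaaababbabaab$  $
    5  aaababbabaab$aaaabbaaa  a
    6  aaabbaaaaaababbabaab$a  a
    7  aab$aaaabbaaaaaababbab  b
    8  aababbabaab$aaaabbaaaa  a
    9  aabbaaaaaababbabaab$aa  a
   10  ab$aaaabbaaaaaababbaba  a
   11  abaab$aaaabbaaaaaababb  b
   12  ababbabaab$aaaabbaaaaa  a
   13  abbaaaaaababbabaab$aaa  a
   14  abbabaab$aaaabbaaaaaab  b
   15  b$aaaabbaaaaaababbabaa  a
   16  baaaaaababbabaab$aaaab  b
   17  baab$aaaabbaaaaaababba  a
   18  babaab$aaaabbaaaaaabab  b
   19  babbabaab$aaaabbaaaaaa  a
   20  bbaaaaaababbabaab$aaaa  a
   21  bbabaab$aaaabbaaaaaaba  a

bbaa$aabaaabaabababaaa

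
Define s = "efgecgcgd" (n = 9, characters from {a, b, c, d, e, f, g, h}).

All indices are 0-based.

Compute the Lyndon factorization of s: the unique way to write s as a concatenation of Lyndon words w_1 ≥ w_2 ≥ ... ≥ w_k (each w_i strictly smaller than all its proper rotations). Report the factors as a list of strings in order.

["efg", "e", "cgcgd"]

emit factor 1: 'efg' (i=0, period=3)
emit factor 2: 'e' (i=3, period=1)
emit factor 3: 'cgcgd' (i=4, period=5)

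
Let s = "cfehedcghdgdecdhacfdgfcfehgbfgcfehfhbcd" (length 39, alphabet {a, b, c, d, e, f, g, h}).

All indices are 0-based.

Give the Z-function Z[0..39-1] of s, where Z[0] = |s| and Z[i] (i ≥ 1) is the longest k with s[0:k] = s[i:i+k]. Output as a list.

[39, 0, 0, 0, 0, 0, 1, 0, 0, 0, 0, 0, 0, 1, 0, 0, 0, 2, 0, 0, 0, 0, 4, 0, 0, 0, 0, 0, 0, 0, 4, 0, 0, 0, 0, 0, 0, 1, 0]

Z[0]=39
i=1: i≥r, start 0; Z[1]=0
i=2: i≥r, start 0; Z[2]=0
i=3: i≥r, start 0; Z[3]=0
i=4: i≥r, start 0; Z[4]=0
i=5: i≥r, start 0; Z[5]=0
i=6: i≥r, start 0; Z[6]=1 grow→box=[6,7)
i=7: i≥r, start 0; Z[7]=0
i=8: i≥r, start 0; Z[8]=0
i=9: i≥r, start 0; Z[9]=0
i=10: i≥r, start 0; Z[10]=0
i=11: i≥r, start 0; Z[11]=0
i=12: i≥r, start 0; Z[12]=0
i=13: i≥r, start 0; Z[13]=1 grow→box=[13,14)
i=14: i≥r, start 0; Z[14]=0
i=15: i≥r, start 0; Z[15]=0
i=16: i≥r, start 0; Z[16]=0
i=17: i≥r, start 0; Z[17]=2 grow→box=[17,19)
i=18: min(r-i=1, Z[1]=0)=0; Z[18]=0
i=19: i≥r, start 0; Z[19]=0
i=20: i≥r, start 0; Z[20]=0
i=21: i≥r, start 0; Z[21]=0
i=22: i≥r, start 0; Z[22]=4 grow→box=[22,26)
i=23: min(r-i=3, Z[1]=0)=0; Z[23]=0
i=24: min(r-i=2, Z[2]=0)=0; Z[24]=0
i=25: min(r-i=1, Z[3]=0)=0; Z[25]=0
i=26: i≥r, start 0; Z[26]=0
i=27: i≥r, start 0; Z[27]=0
i=28: i≥r, start 0; Z[28]=0
i=29: i≥r, start 0; Z[29]=0
i=30: i≥r, start 0; Z[30]=4 grow→box=[30,34)
i=31: min(r-i=3, Z[1]=0)=0; Z[31]=0
i=32: min(r-i=2, Z[2]=0)=0; Z[32]=0
i=33: min(r-i=1, Z[3]=0)=0; Z[33]=0
i=34: i≥r, start 0; Z[34]=0
i=35: i≥r, start 0; Z[35]=0
i=36: i≥r, start 0; Z[36]=0
i=37: i≥r, start 0; Z[37]=1 grow→box=[37,38)
i=38: i≥r, start 0; Z[38]=0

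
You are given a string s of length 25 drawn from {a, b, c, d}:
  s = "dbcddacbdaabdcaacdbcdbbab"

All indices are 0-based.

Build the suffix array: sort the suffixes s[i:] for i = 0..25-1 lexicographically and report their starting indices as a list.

sorted suffixes:
  #0 SA[0]=9  'aabdcaacdbcdbbab'
  #1 SA[1]=14  'aacdbcdbbab'
  #2 SA[2]=23  'ab'
  #3 SA[3]=10  'abdcaacdbcdbbab'
  #4 SA[4]=5  'acbdaabdcaacdbcdbbab'
  #5 SA[5]=15  'acdbcdbbab'
  #6 SA[6]=24  'b'
  #7 SA[7]=22  'bab'
  #8 SA[8]=21  'bbab'
  #9 SA[9]=18  'bcdbbab'
  #10 SA[10]=1  'bcddacbdaabdcaacdbcdbbab'
  #11 SA[11]=7  'bdaabdcaacdbcdbbab'
  #12 SA[12]=11  'bdcaacdbcdbbab'
  #13 SA[13]=13  'caacdbcdbbab'
  #14 SA[14]=6  'cbdaabdcaacdbcdbbab'
  #15 SA[15]=19  'cdbbab'
  #16 SA[16]=16  'cdbcdbbab'
  #17 SA[17]=2  'cddacbdaabdcaacdbcdbbab'
  #18 SA[18]=8  'daabdcaacdbcdbbab'
  #19 SA[19]=4  'dacbdaabdcaacdbcdbbab'
  #20 SA[20]=20  'dbbab'
  #21 SA[21]=17  'dbcdbbab'
  #22 SA[22]=0  'dbcddacbdaabdcaacdbcdbbab'
  #23 SA[23]=12  'dcaacdbcdbbab'
  #24 SA[24]=3  'ddacbdaabdcaacdbcdbbab'

[9, 14, 23, 10, 5, 15, 24, 22, 21, 18, 1, 7, 11, 13, 6, 19, 16, 2, 8, 4, 20, 17, 0, 12, 3]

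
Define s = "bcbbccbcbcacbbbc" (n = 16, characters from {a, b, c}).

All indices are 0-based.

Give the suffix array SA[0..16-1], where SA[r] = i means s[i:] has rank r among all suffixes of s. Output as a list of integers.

[10, 12, 13, 2, 14, 8, 0, 6, 3, 15, 9, 11, 1, 7, 5, 4]

sorted suffixes:
  #0 SA[0]=10  'acbbbc'
  #1 SA[1]=12  'bbbc'
  #2 SA[2]=13  'bbc'
  #3 SA[3]=2  'bbccbcbcacbbbc'
  #4 SA[4]=14  'bc'
  #5 SA[5]=8  'bcacbbbc'
  #6 SA[6]=0  'bcbbccbcbcacbbbc'
  #7 SA[7]=6  'bcbcacbbbc'
  #8 SA[8]=3  'bccbcbcacbbbc'
  #9 SA[9]=15  'c'
  #10 SA[10]=9  'cacbbbc'
  #11 SA[11]=11  'cbbbc'
  #12 SA[12]=1  'cbbccbcbcacbbbc'
  #13 SA[13]=7  'cbcacbbbc'
  #14 SA[14]=5  'cbcbcacbbbc'
  #15 SA[15]=4  'ccbcbcacbbbc'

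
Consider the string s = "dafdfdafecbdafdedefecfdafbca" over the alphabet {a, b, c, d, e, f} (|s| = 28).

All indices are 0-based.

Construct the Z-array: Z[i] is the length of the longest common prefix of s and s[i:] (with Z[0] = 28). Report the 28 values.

[28, 0, 0, 1, 0, 3, 0, 0, 0, 0, 0, 4, 0, 0, 1, 0, 1, 0, 0, 0, 0, 0, 3, 0, 0, 0, 0, 0]

Z[0]=28
i=1: fresh scan; Z[1]=0
i=2: fresh scan; Z[2]=0
i=3: fresh scan; Z[3]=1 grow→box=[3,4)
i=4: fresh scan; Z[4]=0
i=5: fresh scan; Z[5]=3 grow→box=[5,8)
i=6: min(r-i=2, Z[1]=0)=0; Z[6]=0
i=7: min(r-i=1, Z[2]=0)=0; Z[7]=0
i=8: fresh scan; Z[8]=0
i=9: fresh scan; Z[9]=0
i=10: fresh scan; Z[10]=0
i=11: fresh scan; Z[11]=4 grow→box=[11,15)
i=12: min(r-i=3, Z[1]=0)=0; Z[12]=0
i=13: min(r-i=2, Z[2]=0)=0; Z[13]=0
i=14: min(r-i=1, Z[3]=1)=1; Z[14]=1
i=15: fresh scan; Z[15]=0
i=16: fresh scan; Z[16]=1 grow→box=[16,17)
i=17: fresh scan; Z[17]=0
i=18: fresh scan; Z[18]=0
i=19: fresh scan; Z[19]=0
i=20: fresh scan; Z[20]=0
i=21: fresh scan; Z[21]=0
i=22: fresh scan; Z[22]=3 grow→box=[22,25)
i=23: min(r-i=2, Z[1]=0)=0; Z[23]=0
i=24: min(r-i=1, Z[2]=0)=0; Z[24]=0
i=25: fresh scan; Z[25]=0
i=26: fresh scan; Z[26]=0
i=27: fresh scan; Z[27]=0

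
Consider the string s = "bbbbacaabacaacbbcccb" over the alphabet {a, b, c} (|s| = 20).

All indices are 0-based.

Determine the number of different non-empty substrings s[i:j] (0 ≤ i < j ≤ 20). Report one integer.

rank | idx | suffix
   0 |   6 | aabacaacbbcccb
   1 |  11 | aacbbcccb
   2 |   7 | abacaacbbcccb
   3 |   4 | acaabacaacbbcccb
   4 |   9 | acaacbbcccb
   5 |  12 | acbbcccb
   6 |  19 | b
   7 |   3 | bacaabacaacbbcccb
   8 |   8 | bacaacbbcccb
   9 |   2 | bbacaabacaacbbcccb
  10 |   1 | bbbacaabacaacbbcccb
  11 |   0 | bbbbacaabacaacbbcccb
  12 |  14 | bbcccb
  13 |  15 | bcccb
  14 |   5 | caabacaacbbcccb
  15 |  10 | caacbbcccb
  16 |  18 | cb
  17 |  13 | cbbcccb
  18 |  17 | ccb
  19 |  16 | cccb

SA = [6, 11, 7, 4, 9, 12, 19, 3, 8, 2, 1, 0, 14, 15, 5, 10, 18, 13, 17, 16]
rank  pair      lcp
   1  s[6:],s[11:]  2  'aa'
   2  s[11:],s[7:]  1  'a'
   3  s[7:],s[4:]  1  'a'
   4  s[4:],s[9:]  4  'acaa'
   5  s[9:],s[12:]  2  'ac'
   6  s[12:],s[19:]  0  ''
   7  s[19:],s[3:]  1  'b'
   8  s[3:],s[8:]  5  'bacaa'
   9  s[8:],s[2:]  1  'b'
  10  s[2:],s[1:]  2  'bb'
  11  s[1:],s[0:]  3  'bbb'
  12  s[0:],s[14:]  2  'bb'
  13  s[14:],s[15:]  1  'b'
  14  s[15:],s[5:]  0  ''
  15  s[5:],s[10:]  3  'caa'
  16  s[10:],s[18:]  1  'c'
  17  s[18:],s[13:]  2  'cb'
  18  s[13:],s[17:]  1  'c'
  19  s[17:],s[16:]  2  'cc'

n(n+1)/2 = 20·21/2 = 210
Σ LCP = 0 + 2 + 1 + 1 + 4 + 2 + 0 + 1 + 5 + 1 + 2 + 3 + 2 + 1 + 0 + 3 + 1 + 2 + 1 + 2 = 34
distinct = 210 − 34 = 176

176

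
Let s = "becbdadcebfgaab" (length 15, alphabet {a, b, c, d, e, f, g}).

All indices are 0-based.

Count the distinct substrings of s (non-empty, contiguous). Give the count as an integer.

112

rank | idx | suffix
   0 |  12 | aab
   1 |  13 | ab
   2 |   5 | adcebfgaab
   3 |  14 | b
   4 |   3 | bdadcebfgaab
   5 |   0 | becbdadcebfgaab
   6 |   9 | bfgaab
   7 |   2 | cbdadcebfgaab
   8 |   7 | cebfgaab
   9 |   4 | dadcebfgaab
  10 |   6 | dcebfgaab
  11 |   8 | ebfgaab
  12 |   1 | ecbdadcebfgaab
  13 |  10 | fgaab
  14 |  11 | gaab

SA = [12, 13, 5, 14, 3, 0, 9, 2, 7, 4, 6, 8, 1, 10, 11]
[i] adj suffixes → lcp
  [1] 12/13 → 1 ('a')
  [2] 13/5 → 1 ('a')
  [3] 5/14 → 0 ('')
  [4] 14/3 → 1 ('b')
  [5] 3/0 → 1 ('b')
  [6] 0/9 → 1 ('b')
  [7] 9/2 → 0 ('')
  [8] 2/7 → 1 ('c')
  [9] 7/4 → 0 ('')
  [10] 4/6 → 1 ('d')
  [11] 6/8 → 0 ('')
  [12] 8/1 → 1 ('e')
  [13] 1/10 → 0 ('')
  [14] 10/11 → 0 ('')

n(n+1)/2 = 15·16/2 = 120
Σ LCP = 0 + 1 + 1 + 0 + 1 + 1 + 1 + 0 + 1 + 0 + 1 + 0 + 1 + 0 + 0 = 8
distinct = 120 − 8 = 112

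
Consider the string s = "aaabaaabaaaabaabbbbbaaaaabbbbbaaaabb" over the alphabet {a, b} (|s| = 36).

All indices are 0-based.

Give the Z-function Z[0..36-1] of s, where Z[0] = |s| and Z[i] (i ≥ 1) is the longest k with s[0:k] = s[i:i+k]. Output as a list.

Z[0]=36
i=1: i≥r, start 0; Z[1]=2 grow→box=[1,3)
i=2: min(r-i=1, Z[1]=2)=1; Z[2]=1
i=3: i≥r, start 0; Z[3]=0
i=4: i≥r, start 0; Z[4]=7 grow→box=[4,11)
i=5: min(r-i=6, Z[1]=2)=2; Z[5]=2
i=6: min(r-i=5, Z[2]=1)=1; Z[6]=1
i=7: min(r-i=4, Z[3]=0)=0; Z[7]=0
i=8: min(r-i=3, Z[4]=7)=3; Z[8]=3
i=9: min(r-i=2, Z[5]=2)=2; Z[9]=6 grow→box=[9,15)
i=10: min(r-i=5, Z[1]=2)=2; Z[10]=2
i=11: min(r-i=4, Z[2]=1)=1; Z[11]=1
i=12: min(r-i=3, Z[3]=0)=0; Z[12]=0
i=13: min(r-i=2, Z[4]=7)=2; Z[13]=2
i=14: min(r-i=1, Z[5]=2)=1; Z[14]=1
i=15: i≥r, start 0; Z[15]=0
i=16: i≥r, start 0; Z[16]=0
i=17: i≥r, start 0; Z[17]=0
i=18: i≥r, start 0; Z[18]=0
i=19: i≥r, start 0; Z[19]=0
i=20: i≥r, start 0; Z[20]=3 grow→box=[20,23)
i=21: min(r-i=2, Z[1]=2)=2; Z[21]=3 grow→box=[21,24)
i=22: min(r-i=2, Z[1]=2)=2; Z[22]=4 grow→box=[22,26)
i=23: min(r-i=3, Z[1]=2)=2; Z[23]=2
i=24: min(r-i=2, Z[2]=1)=1; Z[24]=1
i=25: min(r-i=1, Z[3]=0)=0; Z[25]=0
i=26: i≥r, start 0; Z[26]=0
i=27: i≥r, start 0; Z[27]=0
i=28: i≥r, start 0; Z[28]=0
i=29: i≥r, start 0; Z[29]=0
i=30: i≥r, start 0; Z[30]=3 grow→box=[30,33)
i=31: min(r-i=2, Z[1]=2)=2; Z[31]=4 grow→box=[31,35)
i=32: min(r-i=3, Z[1]=2)=2; Z[32]=2
i=33: min(r-i=2, Z[2]=1)=1; Z[33]=1
i=34: min(r-i=1, Z[3]=0)=0; Z[34]=0
i=35: i≥r, start 0; Z[35]=0

[36, 2, 1, 0, 7, 2, 1, 0, 3, 6, 2, 1, 0, 2, 1, 0, 0, 0, 0, 0, 3, 3, 4, 2, 1, 0, 0, 0, 0, 0, 3, 4, 2, 1, 0, 0]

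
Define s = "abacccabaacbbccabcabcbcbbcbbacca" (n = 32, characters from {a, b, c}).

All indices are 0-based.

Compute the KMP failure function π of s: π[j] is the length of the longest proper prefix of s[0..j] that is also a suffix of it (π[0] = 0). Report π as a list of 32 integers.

π[0] = 0
j=1 s[j]='b': π[1]=0 (border '')
j=2 s[j]='a': π[2]=1 (border 'a')
j=3 s[j]='c': k: 1→0; π[3]=0 (border '')
j=4 s[j]='c': π[4]=0 (border '')
j=5 s[j]='c': π[5]=0 (border '')
j=6 s[j]='a': π[6]=1 (border 'a')
j=7 s[j]='b': π[7]=2 (border 'ab')
j=8 s[j]='a': π[8]=3 (border 'aba')
j=9 s[j]='a': k: 3→1→0; π[9]=1 (border 'a')
j=10 s[j]='c': k: 1→0; π[10]=0 (border '')
j=11 s[j]='b': π[11]=0 (border '')
j=12 s[j]='b': π[12]=0 (border '')
j=13 s[j]='c': π[13]=0 (border '')
j=14 s[j]='c': π[14]=0 (border '')
j=15 s[j]='a': π[15]=1 (border 'a')
j=16 s[j]='b': π[16]=2 (border 'ab')
j=17 s[j]='c': k: 2→0; π[17]=0 (border '')
j=18 s[j]='a': π[18]=1 (border 'a')
j=19 s[j]='b': π[19]=2 (border 'ab')
j=20 s[j]='c': k: 2→0; π[20]=0 (border '')
j=21 s[j]='b': π[21]=0 (border '')
j=22 s[j]='c': π[22]=0 (border '')
j=23 s[j]='b': π[23]=0 (border '')
j=24 s[j]='b': π[24]=0 (border '')
j=25 s[j]='c': π[25]=0 (border '')
j=26 s[j]='b': π[26]=0 (border '')
j=27 s[j]='b': π[27]=0 (border '')
j=28 s[j]='a': π[28]=1 (border 'a')
j=29 s[j]='c': k: 1→0; π[29]=0 (border '')
j=30 s[j]='c': π[30]=0 (border '')
j=31 s[j]='a': π[31]=1 (border 'a')

[0, 0, 1, 0, 0, 0, 1, 2, 3, 1, 0, 0, 0, 0, 0, 1, 2, 0, 1, 2, 0, 0, 0, 0, 0, 0, 0, 0, 1, 0, 0, 1]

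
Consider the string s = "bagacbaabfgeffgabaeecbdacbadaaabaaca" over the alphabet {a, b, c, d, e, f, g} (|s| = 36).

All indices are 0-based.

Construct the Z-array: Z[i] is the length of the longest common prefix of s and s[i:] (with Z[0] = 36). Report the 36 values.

Z[0]=36
i=1: fresh scan; Z[1]=0
i=2: fresh scan; Z[2]=0
i=3: fresh scan; Z[3]=0
i=4: fresh scan; Z[4]=0
i=5: fresh scan; Z[5]=2 extend→box=[5,7)
i=6: min(r-i=1, Z[1]=0)=0; Z[6]=0
i=7: fresh scan; Z[7]=0
i=8: fresh scan; Z[8]=1 extend→box=[8,9)
i=9: fresh scan; Z[9]=0
i=10: fresh scan; Z[10]=0
i=11: fresh scan; Z[11]=0
i=12: fresh scan; Z[12]=0
i=13: fresh scan; Z[13]=0
i=14: fresh scan; Z[14]=0
i=15: fresh scan; Z[15]=0
i=16: fresh scan; Z[16]=2 extend→box=[16,18)
i=17: min(r-i=1, Z[1]=0)=0; Z[17]=0
i=18: fresh scan; Z[18]=0
i=19: fresh scan; Z[19]=0
i=20: fresh scan; Z[20]=0
i=21: fresh scan; Z[21]=1 extend→box=[21,22)
i=22: fresh scan; Z[22]=0
i=23: fresh scan; Z[23]=0
i=24: fresh scan; Z[24]=0
i=25: fresh scan; Z[25]=2 extend→box=[25,27)
i=26: min(r-i=1, Z[1]=0)=0; Z[26]=0
i=27: fresh scan; Z[27]=0
i=28: fresh scan; Z[28]=0
i=29: fresh scan; Z[29]=0
i=30: fresh scan; Z[30]=0
i=31: fresh scan; Z[31]=2 extend→box=[31,33)
i=32: min(r-i=1, Z[1]=0)=0; Z[32]=0
i=33: fresh scan; Z[33]=0
i=34: fresh scan; Z[34]=0
i=35: fresh scan; Z[35]=0

[36, 0, 0, 0, 0, 2, 0, 0, 1, 0, 0, 0, 0, 0, 0, 0, 2, 0, 0, 0, 0, 1, 0, 0, 0, 2, 0, 0, 0, 0, 0, 2, 0, 0, 0, 0]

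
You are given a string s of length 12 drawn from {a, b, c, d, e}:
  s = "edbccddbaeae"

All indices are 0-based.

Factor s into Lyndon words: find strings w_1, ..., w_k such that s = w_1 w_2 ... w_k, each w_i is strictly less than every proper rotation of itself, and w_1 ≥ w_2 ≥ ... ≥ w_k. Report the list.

["e", "d", "bccdd", "b", "ae", "ae"]

emit factor 1: 'e' (i=0, period=1)
emit factor 2: 'd' (i=1, period=1)
emit factor 3: 'bccdd' (i=2, period=5)
emit factor 4: 'b' (i=7, period=1)
emit factor 5: 'ae' (i=8, period=2)
emit factor 6: 'ae' (i=10, period=2)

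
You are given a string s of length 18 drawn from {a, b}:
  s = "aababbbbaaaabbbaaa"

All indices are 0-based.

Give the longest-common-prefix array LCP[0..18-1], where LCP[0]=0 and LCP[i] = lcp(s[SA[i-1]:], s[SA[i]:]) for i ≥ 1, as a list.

rank | idx | suffix
   0 |  17 | a
   1 |  16 | aa
   2 |  15 | aaa
   3 |   8 | aaaabbbaaa
   4 |   9 | aaabbbaaa
   5 |   0 | aababbbbaaaabbbaaa
   6 |  10 | aabbbaaa
   7 |   1 | ababbbbaaaabbbaaa
   8 |  11 | abbbaaa
   9 |   3 | abbbbaaaabbbaaa
  10 |  14 | baaa
  11 |   7 | baaaabbbaaa
  12 |   2 | babbbbaaaabbbaaa
  13 |  13 | bbaaa
  14 |   6 | bbaaaabbbaaa
  15 |  12 | bbbaaa
  16 |   5 | bbbaaaabbbaaa
  17 |   4 | bbbbaaaabbbaaa

SA = [17, 16, 15, 8, 9, 0, 10, 1, 11, 3, 14, 7, 2, 13, 6, 12, 5, 4]
[i] adj suffixes → lcp
  [1] 17/16 → 1 ('a')
  [2] 16/15 → 2 ('aa')
  [3] 15/8 → 3 ('aaa')
  [4] 8/9 → 3 ('aaa')
  [5] 9/0 → 2 ('aa')
  [6] 0/10 → 3 ('aab')
  [7] 10/1 → 1 ('a')
  [8] 1/11 → 2 ('ab')
  [9] 11/3 → 4 ('abbb')
  [10] 3/14 → 0 ('')
  [11] 14/7 → 4 ('baaa')
  [12] 7/2 → 2 ('ba')
  [13] 2/13 → 1 ('b')
  [14] 13/6 → 5 ('bbaaa')
  [15] 6/12 → 2 ('bb')
  [16] 12/5 → 6 ('bbbaaa')
  [17] 5/4 → 3 ('bbb')

[0, 1, 2, 3, 3, 2, 3, 1, 2, 4, 0, 4, 2, 1, 5, 2, 6, 3]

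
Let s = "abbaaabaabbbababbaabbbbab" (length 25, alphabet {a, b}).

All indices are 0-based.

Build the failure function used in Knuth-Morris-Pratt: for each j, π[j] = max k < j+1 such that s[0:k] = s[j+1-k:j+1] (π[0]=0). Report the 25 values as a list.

π[0] = 0
j=1 s[j]='b': π[1]=0 (border '')
j=2 s[j]='b': π[2]=0 (border '')
j=3 s[j]='a': π[3]=1 (border 'a')
j=4 s[j]='a': k: 1→0; π[4]=1 (border 'a')
j=5 s[j]='a': k: 1→0; π[5]=1 (border 'a')
j=6 s[j]='b': π[6]=2 (border 'ab')
j=7 s[j]='a': k: 2→0; π[7]=1 (border 'a')
j=8 s[j]='a': k: 1→0; π[8]=1 (border 'a')
j=9 s[j]='b': π[9]=2 (border 'ab')
j=10 s[j]='b': π[10]=3 (border 'abb')
j=11 s[j]='b': k: 3→0; π[11]=0 (border '')
j=12 s[j]='a': π[12]=1 (border 'a')
j=13 s[j]='b': π[13]=2 (border 'ab')
j=14 s[j]='a': k: 2→0; π[14]=1 (border 'a')
j=15 s[j]='b': π[15]=2 (border 'ab')
j=16 s[j]='b': π[16]=3 (border 'abb')
j=17 s[j]='a': π[17]=4 (border 'abba')
j=18 s[j]='a': π[18]=5 (border 'abbaa')
j=19 s[j]='b': k: 5→1; π[19]=2 (border 'ab')
j=20 s[j]='b': π[20]=3 (border 'abb')
j=21 s[j]='b': k: 3→0; π[21]=0 (border '')
j=22 s[j]='b': π[22]=0 (border '')
j=23 s[j]='a': π[23]=1 (border 'a')
j=24 s[j]='b': π[24]=2 (border 'ab')

[0, 0, 0, 1, 1, 1, 2, 1, 1, 2, 3, 0, 1, 2, 1, 2, 3, 4, 5, 2, 3, 0, 0, 1, 2]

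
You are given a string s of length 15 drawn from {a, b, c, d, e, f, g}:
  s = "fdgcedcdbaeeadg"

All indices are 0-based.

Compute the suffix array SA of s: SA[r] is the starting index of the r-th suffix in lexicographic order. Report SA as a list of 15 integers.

[12, 9, 8, 6, 3, 7, 5, 13, 1, 11, 4, 10, 0, 14, 2]

rank→(start, suffix):
  0 → (12, 'adg')
  1 → (9, 'aeeadg')
  2 → (8, 'baeeadg')
  3 → (6, 'cdbaeeadg')
  4 → (3, 'cedcdbaeeadg')
  5 → (7, 'dbaeeadg')
  6 → (5, 'dcdbaeeadg')
  7 → (13, 'dg')
  8 → (1, 'dgcedcdbaeeadg')
  9 → (11, 'eadg')
  10 → (4, 'edcdbaeeadg')
  11 → (10, 'eeadg')
  12 → (0, 'fdgcedcdbaeeadg')
  13 → (14, 'g')
  14 → (2, 'gcedcdbaeeadg')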